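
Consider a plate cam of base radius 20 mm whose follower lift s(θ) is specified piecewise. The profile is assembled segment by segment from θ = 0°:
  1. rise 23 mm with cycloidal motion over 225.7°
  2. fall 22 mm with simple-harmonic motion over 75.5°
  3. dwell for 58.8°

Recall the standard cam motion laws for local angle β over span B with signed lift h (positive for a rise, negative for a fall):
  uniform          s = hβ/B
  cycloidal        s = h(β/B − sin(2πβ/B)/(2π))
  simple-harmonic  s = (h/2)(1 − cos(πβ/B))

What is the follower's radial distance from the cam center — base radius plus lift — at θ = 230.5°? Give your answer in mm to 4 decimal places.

seg 1 [0°–225.7°] cycloidal, h=23: full span → s += 23 → s = 23.0000
seg 2 [225.7°–301.2°] simple-harmonic, h=-22: θ=230.5° here. β=4.8, B=75.5. -22/2·(1 − cos(π·0.0636)) = -0.2187 → s = 22.7813
radial distance = base radius + s = 20 + 22.7813 = 42.7813

42.7813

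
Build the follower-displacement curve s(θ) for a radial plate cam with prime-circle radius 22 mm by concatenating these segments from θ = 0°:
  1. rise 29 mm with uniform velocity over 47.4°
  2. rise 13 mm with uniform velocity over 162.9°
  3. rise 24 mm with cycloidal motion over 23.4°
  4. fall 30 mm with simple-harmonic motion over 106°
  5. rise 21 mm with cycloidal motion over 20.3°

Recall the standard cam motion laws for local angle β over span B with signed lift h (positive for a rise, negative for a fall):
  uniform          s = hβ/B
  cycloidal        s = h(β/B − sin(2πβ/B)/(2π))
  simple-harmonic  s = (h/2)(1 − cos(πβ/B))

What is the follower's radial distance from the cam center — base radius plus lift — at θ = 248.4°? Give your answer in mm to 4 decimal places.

seg 1 [0°–47.4°] uniform, h=29: full span → s += 29 → s = 29.0000
seg 2 [47.4°–210.3°] uniform, h=13: full span → s += 13 → s = 42.0000
seg 3 [210.3°–233.7°] cycloidal, h=24: full span → s += 24 → s = 66.0000
seg 4 [233.7°–339.7°] simple-harmonic, h=-30: θ=248.4° here. β=14.7, B=106. -30/2·(1 − cos(π·0.1387)) = -1.4012 → s = 64.5988
radial distance = base radius + s = 22 + 64.5988 = 86.5988

86.5988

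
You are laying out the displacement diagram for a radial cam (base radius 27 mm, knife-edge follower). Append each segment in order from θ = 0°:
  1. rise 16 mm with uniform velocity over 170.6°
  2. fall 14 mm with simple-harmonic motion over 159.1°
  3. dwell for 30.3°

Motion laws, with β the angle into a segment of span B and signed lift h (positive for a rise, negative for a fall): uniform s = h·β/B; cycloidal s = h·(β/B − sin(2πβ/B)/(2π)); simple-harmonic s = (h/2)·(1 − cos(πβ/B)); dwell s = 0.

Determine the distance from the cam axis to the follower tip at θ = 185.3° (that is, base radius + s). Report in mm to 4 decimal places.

seg 1 [0°–170.6°] uniform, h=16: full span → s += 16 → s = 16.0000
seg 2 [170.6°–329.7°] simple-harmonic, h=-14: θ=185.3° here. β=14.7, B=159.1. -14/2·(1 − cos(π·0.0924)) = -0.2928 → s = 15.7072
radial distance = base radius + s = 27 + 15.7072 = 42.7072

42.7072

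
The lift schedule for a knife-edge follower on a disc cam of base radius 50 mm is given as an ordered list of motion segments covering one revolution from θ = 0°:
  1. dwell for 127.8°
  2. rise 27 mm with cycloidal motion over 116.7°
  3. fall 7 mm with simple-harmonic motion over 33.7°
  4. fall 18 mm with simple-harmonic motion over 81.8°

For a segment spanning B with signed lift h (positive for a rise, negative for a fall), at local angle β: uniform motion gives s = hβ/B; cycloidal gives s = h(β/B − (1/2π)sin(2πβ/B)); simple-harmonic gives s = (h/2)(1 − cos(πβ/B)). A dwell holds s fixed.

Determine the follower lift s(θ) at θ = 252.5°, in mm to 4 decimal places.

seg 1 [0°–127.8°] dwell: s stays 0.0000
seg 2 [127.8°–244.5°] cycloidal, h=27: full span → s += 27 → s = 27.0000
seg 3 [244.5°–278.2°] simple-harmonic, h=-7: θ=252.5° here. β=8, B=33.7. -7/2·(1 − cos(π·0.2374)) = -0.9290 → s = 26.0710

26.0710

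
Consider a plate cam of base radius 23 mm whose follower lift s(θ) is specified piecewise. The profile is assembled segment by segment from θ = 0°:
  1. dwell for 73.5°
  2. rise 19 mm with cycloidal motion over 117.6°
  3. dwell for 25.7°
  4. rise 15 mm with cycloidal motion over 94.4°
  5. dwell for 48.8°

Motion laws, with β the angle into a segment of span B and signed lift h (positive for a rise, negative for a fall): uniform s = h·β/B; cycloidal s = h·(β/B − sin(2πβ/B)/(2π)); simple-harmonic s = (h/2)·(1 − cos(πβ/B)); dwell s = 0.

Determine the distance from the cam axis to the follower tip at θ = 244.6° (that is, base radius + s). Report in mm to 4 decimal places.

seg 1 [0°–73.5°] dwell: s stays 0.0000
seg 2 [73.5°–191.1°] cycloidal, h=19: full span → s += 19 → s = 19.0000
seg 3 [191.1°–216.8°] dwell: s stays 19.0000
seg 4 [216.8°–311.2°] cycloidal, h=15: θ=244.6° here. β=27.8, B=94.4. 15·(0.2945 − sin(2π·0.2945)/(2π)) = 2.1227 → s = 21.1227
radial distance = base radius + s = 23 + 21.1227 = 44.1227

44.1227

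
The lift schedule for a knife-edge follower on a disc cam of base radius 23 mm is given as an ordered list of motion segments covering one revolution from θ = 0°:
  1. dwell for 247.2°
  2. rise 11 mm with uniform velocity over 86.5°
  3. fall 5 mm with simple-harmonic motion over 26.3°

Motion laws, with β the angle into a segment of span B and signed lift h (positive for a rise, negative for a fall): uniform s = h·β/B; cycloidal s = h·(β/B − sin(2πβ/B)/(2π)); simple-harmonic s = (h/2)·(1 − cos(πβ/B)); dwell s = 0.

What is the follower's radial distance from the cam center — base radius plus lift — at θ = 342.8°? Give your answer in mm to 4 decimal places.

seg 1 [0°–247.2°] dwell: s stays 0.0000
seg 2 [247.2°–333.7°] uniform, h=11: full span → s += 11 → s = 11.0000
seg 3 [333.7°–360°] simple-harmonic, h=-5: θ=342.8° here. β=9.1, B=26.3. -5/2·(1 − cos(π·0.3460)) = -1.3372 → s = 9.6628
radial distance = base radius + s = 23 + 9.6628 = 32.6628

32.6628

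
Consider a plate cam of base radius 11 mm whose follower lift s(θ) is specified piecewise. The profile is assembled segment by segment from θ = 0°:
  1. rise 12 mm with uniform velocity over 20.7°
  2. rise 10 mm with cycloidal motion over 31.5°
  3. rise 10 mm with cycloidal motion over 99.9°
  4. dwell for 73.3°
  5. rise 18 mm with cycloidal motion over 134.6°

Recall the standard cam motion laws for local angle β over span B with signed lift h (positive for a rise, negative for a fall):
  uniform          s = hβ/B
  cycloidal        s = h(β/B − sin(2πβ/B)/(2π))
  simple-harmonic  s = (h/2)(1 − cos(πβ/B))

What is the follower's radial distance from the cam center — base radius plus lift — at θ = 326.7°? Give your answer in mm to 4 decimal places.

seg 1 [0°–20.7°] uniform, h=12: full span → s += 12 → s = 12.0000
seg 2 [20.7°–52.2°] cycloidal, h=10: full span → s += 10 → s = 22.0000
seg 3 [52.2°–152.1°] cycloidal, h=10: full span → s += 10 → s = 32.0000
seg 4 [152.1°–225.4°] dwell: s stays 32.0000
seg 5 [225.4°–360°] cycloidal, h=18: θ=326.7° here. β=101.3, B=134.6. 18·(0.7526 − sin(2π·0.7526)/(2π)) = 16.4112 → s = 48.4112
radial distance = base radius + s = 11 + 48.4112 = 59.4112

59.4112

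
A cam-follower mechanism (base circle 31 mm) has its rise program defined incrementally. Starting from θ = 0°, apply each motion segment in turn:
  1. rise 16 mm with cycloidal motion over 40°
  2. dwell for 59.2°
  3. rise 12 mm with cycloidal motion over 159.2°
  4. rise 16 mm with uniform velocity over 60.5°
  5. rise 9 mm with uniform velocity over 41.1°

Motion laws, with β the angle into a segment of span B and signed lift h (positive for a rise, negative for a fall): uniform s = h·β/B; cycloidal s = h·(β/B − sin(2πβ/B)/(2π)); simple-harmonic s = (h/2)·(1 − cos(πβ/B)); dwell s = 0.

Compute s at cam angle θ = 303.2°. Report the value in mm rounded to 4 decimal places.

seg 1 [0°–40°] cycloidal, h=16: full span → s += 16 → s = 16.0000
seg 2 [40°–99.2°] dwell: s stays 16.0000
seg 3 [99.2°–258.4°] cycloidal, h=12: full span → s += 12 → s = 28.0000
seg 4 [258.4°–318.9°] uniform, h=16: θ=303.2° here. β=44.8, B=60.5. 16·44.8/60.5 = 11.8479 → s = 39.8479

39.8479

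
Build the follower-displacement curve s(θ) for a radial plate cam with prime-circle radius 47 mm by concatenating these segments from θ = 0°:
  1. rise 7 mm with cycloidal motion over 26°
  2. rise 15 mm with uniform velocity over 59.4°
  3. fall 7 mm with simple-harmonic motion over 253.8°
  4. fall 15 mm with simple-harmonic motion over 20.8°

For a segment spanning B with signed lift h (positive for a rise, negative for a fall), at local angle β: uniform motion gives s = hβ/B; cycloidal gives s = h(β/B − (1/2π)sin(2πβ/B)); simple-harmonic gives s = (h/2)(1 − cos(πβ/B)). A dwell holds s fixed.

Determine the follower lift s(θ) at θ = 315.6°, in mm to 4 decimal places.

seg 1 [0°–26°] cycloidal, h=7: full span → s += 7 → s = 7.0000
seg 2 [26°–85.4°] uniform, h=15: full span → s += 15 → s = 22.0000
seg 3 [85.4°–339.2°] simple-harmonic, h=-7: θ=315.6° here. β=230.2, B=253.8. -7/2·(1 − cos(π·0.9070)) = -6.8517 → s = 15.1483

15.1483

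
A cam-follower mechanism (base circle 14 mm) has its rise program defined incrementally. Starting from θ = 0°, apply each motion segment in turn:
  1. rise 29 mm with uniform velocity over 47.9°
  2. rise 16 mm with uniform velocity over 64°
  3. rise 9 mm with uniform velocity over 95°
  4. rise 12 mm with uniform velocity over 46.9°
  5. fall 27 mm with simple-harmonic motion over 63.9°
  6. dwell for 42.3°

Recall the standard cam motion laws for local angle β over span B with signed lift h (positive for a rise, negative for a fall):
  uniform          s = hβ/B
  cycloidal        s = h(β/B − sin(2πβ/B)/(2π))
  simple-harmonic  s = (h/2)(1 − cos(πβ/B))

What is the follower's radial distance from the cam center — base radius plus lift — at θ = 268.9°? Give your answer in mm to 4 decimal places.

seg 1 [0°–47.9°] uniform, h=29: full span → s += 29 → s = 29.0000
seg 2 [47.9°–111.9°] uniform, h=16: full span → s += 16 → s = 45.0000
seg 3 [111.9°–206.9°] uniform, h=9: full span → s += 9 → s = 54.0000
seg 4 [206.9°–253.8°] uniform, h=12: full span → s += 12 → s = 66.0000
seg 5 [253.8°–317.7°] simple-harmonic, h=-27: θ=268.9° here. β=15.1, B=63.9. -27/2·(1 − cos(π·0.2363)) = -3.5524 → s = 62.4476
radial distance = base radius + s = 14 + 62.4476 = 76.4476

76.4476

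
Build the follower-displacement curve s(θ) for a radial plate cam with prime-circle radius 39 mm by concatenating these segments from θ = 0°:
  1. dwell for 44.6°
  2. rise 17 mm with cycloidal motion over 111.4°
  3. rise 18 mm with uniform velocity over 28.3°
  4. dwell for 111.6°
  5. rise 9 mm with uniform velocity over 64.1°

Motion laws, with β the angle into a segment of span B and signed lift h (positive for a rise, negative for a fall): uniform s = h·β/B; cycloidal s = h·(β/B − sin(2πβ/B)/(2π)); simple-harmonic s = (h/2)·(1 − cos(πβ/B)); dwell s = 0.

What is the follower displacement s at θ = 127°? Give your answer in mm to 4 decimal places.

seg 1 [0°–44.6°] dwell: s stays 0.0000
seg 2 [44.6°–156°] cycloidal, h=17: θ=127° here. β=82.4, B=111.4. 17·(0.7397 − sin(2π·0.7397)/(2π)) = 15.2745 → s = 15.2745

15.2745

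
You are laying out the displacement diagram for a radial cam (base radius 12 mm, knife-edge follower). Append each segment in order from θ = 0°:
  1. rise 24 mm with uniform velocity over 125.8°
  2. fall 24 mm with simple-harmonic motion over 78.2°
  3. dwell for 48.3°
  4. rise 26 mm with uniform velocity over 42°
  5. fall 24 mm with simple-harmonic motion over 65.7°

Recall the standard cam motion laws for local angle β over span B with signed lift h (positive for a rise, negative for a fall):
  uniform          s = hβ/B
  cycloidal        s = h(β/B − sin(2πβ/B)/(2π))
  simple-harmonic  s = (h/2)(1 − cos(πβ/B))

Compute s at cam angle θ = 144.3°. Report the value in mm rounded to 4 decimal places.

seg 1 [0°–125.8°] uniform, h=24: full span → s += 24 → s = 24.0000
seg 2 [125.8°–204°] simple-harmonic, h=-24: θ=144.3° here. β=18.5, B=78.2. -24/2·(1 − cos(π·0.2366)) = -3.1644 → s = 20.8356

20.8356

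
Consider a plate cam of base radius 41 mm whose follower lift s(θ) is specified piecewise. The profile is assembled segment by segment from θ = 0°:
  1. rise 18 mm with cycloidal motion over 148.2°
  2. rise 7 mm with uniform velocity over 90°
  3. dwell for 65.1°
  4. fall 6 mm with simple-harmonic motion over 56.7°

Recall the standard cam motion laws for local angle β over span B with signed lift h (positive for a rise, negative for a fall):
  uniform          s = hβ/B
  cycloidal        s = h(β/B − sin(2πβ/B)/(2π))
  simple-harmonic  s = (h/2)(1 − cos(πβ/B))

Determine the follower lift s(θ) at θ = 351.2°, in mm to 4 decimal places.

seg 1 [0°–148.2°] cycloidal, h=18: full span → s += 18 → s = 18.0000
seg 2 [148.2°–238.2°] uniform, h=7: full span → s += 7 → s = 25.0000
seg 3 [238.2°–303.3°] dwell: s stays 25.0000
seg 4 [303.3°–360°] simple-harmonic, h=-6: θ=351.2° here. β=47.9, B=56.7. -6/2·(1 − cos(π·0.8448)) = -5.6504 → s = 19.3496

19.3496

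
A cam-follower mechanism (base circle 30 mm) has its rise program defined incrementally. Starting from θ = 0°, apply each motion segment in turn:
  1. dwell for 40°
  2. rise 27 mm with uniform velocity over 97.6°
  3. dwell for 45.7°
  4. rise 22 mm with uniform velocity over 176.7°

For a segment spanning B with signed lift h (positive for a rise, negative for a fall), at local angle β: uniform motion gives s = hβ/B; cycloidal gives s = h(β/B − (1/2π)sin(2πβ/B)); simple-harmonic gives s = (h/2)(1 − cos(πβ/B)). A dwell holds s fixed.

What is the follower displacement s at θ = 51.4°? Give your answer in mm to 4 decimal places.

seg 1 [0°–40°] dwell: s stays 0.0000
seg 2 [40°–137.6°] uniform, h=27: θ=51.4° here. β=11.4, B=97.6. 27·11.4/97.6 = 3.1537 → s = 3.1537

3.1537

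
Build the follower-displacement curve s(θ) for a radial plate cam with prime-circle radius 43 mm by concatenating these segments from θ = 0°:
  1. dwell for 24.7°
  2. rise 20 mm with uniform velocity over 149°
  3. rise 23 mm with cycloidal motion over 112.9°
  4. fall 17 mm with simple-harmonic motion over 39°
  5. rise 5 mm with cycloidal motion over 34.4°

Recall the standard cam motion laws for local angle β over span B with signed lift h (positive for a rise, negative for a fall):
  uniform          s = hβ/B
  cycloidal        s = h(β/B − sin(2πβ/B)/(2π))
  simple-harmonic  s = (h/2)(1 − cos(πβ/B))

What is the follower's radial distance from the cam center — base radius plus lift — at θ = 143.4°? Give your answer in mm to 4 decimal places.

seg 1 [0°–24.7°] dwell: s stays 0.0000
seg 2 [24.7°–173.7°] uniform, h=20: θ=143.4° here. β=118.7, B=149. 20·118.7/149 = 15.9329 → s = 15.9329
radial distance = base radius + s = 43 + 15.9329 = 58.9329

58.9329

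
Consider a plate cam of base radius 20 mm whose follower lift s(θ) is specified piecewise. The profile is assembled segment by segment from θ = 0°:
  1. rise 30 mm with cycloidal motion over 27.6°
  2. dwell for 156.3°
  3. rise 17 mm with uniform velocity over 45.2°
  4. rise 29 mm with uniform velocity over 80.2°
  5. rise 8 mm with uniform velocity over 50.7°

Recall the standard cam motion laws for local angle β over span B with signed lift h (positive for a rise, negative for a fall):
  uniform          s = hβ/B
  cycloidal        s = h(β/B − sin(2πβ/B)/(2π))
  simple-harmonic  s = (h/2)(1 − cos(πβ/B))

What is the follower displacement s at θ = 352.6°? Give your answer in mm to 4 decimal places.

seg 1 [0°–27.6°] cycloidal, h=30: full span → s += 30 → s = 30.0000
seg 2 [27.6°–183.9°] dwell: s stays 30.0000
seg 3 [183.9°–229.1°] uniform, h=17: full span → s += 17 → s = 47.0000
seg 4 [229.1°–309.3°] uniform, h=29: full span → s += 29 → s = 76.0000
seg 5 [309.3°–360°] uniform, h=8: θ=352.6° here. β=43.3, B=50.7. 8·43.3/50.7 = 6.8323 → s = 82.8323

82.8323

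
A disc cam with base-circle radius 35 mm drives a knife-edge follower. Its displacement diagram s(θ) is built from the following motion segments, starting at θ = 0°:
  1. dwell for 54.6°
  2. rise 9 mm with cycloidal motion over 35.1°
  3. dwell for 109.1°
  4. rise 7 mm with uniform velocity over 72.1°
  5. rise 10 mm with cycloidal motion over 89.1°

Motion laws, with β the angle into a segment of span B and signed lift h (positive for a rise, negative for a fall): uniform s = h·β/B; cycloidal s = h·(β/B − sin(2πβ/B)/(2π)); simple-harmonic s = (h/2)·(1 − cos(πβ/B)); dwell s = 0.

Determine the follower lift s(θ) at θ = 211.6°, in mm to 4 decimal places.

seg 1 [0°–54.6°] dwell: s stays 0.0000
seg 2 [54.6°–89.7°] cycloidal, h=9: full span → s += 9 → s = 9.0000
seg 3 [89.7°–198.8°] dwell: s stays 9.0000
seg 4 [198.8°–270.9°] uniform, h=7: θ=211.6° here. β=12.8, B=72.1. 7·12.8/72.1 = 1.2427 → s = 10.2427

10.2427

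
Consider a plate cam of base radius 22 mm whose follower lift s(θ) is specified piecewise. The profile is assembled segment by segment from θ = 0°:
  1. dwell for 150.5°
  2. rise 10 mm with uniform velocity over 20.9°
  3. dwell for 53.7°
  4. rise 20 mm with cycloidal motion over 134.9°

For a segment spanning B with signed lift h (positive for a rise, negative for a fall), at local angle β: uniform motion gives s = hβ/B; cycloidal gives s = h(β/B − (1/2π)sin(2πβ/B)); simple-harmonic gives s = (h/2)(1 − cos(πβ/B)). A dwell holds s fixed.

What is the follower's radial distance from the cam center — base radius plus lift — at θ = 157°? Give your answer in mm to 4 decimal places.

seg 1 [0°–150.5°] dwell: s stays 0.0000
seg 2 [150.5°–171.4°] uniform, h=10: θ=157° here. β=6.5, B=20.9. 10·6.5/20.9 = 3.1100 → s = 3.1100
radial distance = base radius + s = 22 + 3.1100 = 25.1100

25.1100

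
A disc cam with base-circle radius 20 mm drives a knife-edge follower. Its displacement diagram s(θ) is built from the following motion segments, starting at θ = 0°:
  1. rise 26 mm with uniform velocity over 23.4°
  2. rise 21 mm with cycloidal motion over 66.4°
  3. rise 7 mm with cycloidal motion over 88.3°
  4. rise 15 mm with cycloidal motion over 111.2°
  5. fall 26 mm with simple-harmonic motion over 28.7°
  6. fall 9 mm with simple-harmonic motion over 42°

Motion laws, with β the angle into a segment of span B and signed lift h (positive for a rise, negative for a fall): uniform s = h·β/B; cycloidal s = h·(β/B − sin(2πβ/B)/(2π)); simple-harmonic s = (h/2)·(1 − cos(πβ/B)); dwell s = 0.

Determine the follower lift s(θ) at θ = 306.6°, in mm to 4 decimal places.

seg 1 [0°–23.4°] uniform, h=26: full span → s += 26 → s = 26.0000
seg 2 [23.4°–89.8°] cycloidal, h=21: full span → s += 21 → s = 47.0000
seg 3 [89.8°–178.1°] cycloidal, h=7: full span → s += 7 → s = 54.0000
seg 4 [178.1°–289.3°] cycloidal, h=15: full span → s += 15 → s = 69.0000
seg 5 [289.3°–318°] simple-harmonic, h=-26: θ=306.6° here. β=17.3, B=28.7. -26/2·(1 − cos(π·0.6028)) = -17.1253 → s = 51.8747

51.8747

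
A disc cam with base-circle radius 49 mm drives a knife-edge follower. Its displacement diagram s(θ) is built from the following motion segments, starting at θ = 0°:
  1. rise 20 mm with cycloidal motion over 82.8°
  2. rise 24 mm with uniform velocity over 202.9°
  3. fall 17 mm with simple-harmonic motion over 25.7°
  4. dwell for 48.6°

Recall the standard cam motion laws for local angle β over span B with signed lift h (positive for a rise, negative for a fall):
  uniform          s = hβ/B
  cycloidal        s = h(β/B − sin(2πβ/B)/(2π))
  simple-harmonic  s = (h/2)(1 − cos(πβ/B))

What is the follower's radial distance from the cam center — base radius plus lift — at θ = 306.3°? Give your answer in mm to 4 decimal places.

seg 1 [0°–82.8°] cycloidal, h=20: full span → s += 20 → s = 20.0000
seg 2 [82.8°–285.7°] uniform, h=24: full span → s += 24 → s = 44.0000
seg 3 [285.7°–311.4°] simple-harmonic, h=-17: θ=306.3° here. β=20.6, B=25.7. -17/2·(1 − cos(π·0.8016)) = -15.4010 → s = 28.5990
radial distance = base radius + s = 49 + 28.5990 = 77.5990

77.5990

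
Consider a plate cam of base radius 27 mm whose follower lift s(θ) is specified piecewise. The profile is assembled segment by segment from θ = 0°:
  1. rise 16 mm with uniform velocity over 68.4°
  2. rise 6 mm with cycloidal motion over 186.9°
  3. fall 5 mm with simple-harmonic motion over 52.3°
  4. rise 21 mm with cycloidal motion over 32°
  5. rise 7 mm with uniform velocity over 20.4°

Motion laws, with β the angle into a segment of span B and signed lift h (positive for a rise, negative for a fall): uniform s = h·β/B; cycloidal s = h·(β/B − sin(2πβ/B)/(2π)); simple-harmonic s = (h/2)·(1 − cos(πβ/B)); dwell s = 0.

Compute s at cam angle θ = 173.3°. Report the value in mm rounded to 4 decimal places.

seg 1 [0°–68.4°] uniform, h=16: full span → s += 16 → s = 16.0000
seg 2 [68.4°–255.3°] cycloidal, h=6: θ=173.3° here. β=104.9, B=186.9. 6·(0.5613 − sin(2π·0.5613)/(2π)) = 3.7261 → s = 19.7261

19.7261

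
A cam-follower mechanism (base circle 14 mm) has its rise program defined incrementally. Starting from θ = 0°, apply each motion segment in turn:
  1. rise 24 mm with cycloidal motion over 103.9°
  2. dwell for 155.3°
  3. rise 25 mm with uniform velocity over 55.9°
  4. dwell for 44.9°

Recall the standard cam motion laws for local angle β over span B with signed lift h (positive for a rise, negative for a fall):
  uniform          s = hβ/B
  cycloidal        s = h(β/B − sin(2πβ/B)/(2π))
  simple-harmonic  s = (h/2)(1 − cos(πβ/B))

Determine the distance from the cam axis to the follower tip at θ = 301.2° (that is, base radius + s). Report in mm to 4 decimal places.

seg 1 [0°–103.9°] cycloidal, h=24: full span → s += 24 → s = 24.0000
seg 2 [103.9°–259.2°] dwell: s stays 24.0000
seg 3 [259.2°–315.1°] uniform, h=25: θ=301.2° here. β=42, B=55.9. 25·42/55.9 = 18.7835 → s = 42.7835
radial distance = base radius + s = 14 + 42.7835 = 56.7835

56.7835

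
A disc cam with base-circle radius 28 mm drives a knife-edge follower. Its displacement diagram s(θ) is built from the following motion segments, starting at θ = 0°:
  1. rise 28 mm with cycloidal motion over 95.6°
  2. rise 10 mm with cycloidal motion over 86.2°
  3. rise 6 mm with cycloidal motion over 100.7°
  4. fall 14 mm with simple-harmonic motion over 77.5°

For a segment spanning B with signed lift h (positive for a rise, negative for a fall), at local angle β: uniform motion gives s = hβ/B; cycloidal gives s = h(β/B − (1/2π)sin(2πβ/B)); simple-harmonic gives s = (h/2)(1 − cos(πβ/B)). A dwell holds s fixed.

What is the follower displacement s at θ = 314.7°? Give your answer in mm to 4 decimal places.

seg 1 [0°–95.6°] cycloidal, h=28: full span → s += 28 → s = 28.0000
seg 2 [95.6°–181.8°] cycloidal, h=10: full span → s += 10 → s = 38.0000
seg 3 [181.8°–282.5°] cycloidal, h=6: full span → s += 6 → s = 44.0000
seg 4 [282.5°–360°] simple-harmonic, h=-14: θ=314.7° here. β=32.2, B=77.5. -14/2·(1 − cos(π·0.4155)) = -5.1632 → s = 38.8368

38.8368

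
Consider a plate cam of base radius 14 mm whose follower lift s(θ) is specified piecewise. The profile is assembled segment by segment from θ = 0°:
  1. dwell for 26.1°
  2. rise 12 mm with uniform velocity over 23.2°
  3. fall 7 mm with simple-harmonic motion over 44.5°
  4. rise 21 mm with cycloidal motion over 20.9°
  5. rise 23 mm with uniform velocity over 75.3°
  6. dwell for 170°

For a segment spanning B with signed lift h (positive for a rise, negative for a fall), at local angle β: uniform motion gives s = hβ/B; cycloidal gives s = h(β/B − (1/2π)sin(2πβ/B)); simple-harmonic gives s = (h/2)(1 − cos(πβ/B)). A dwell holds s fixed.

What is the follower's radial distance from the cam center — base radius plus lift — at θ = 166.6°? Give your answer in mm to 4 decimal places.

seg 1 [0°–26.1°] dwell: s stays 0.0000
seg 2 [26.1°–49.3°] uniform, h=12: full span → s += 12 → s = 12.0000
seg 3 [49.3°–93.8°] simple-harmonic, h=-7: full span → s += -7 → s = 5.0000
seg 4 [93.8°–114.7°] cycloidal, h=21: full span → s += 21 → s = 26.0000
seg 5 [114.7°–190°] uniform, h=23: θ=166.6° here. β=51.9, B=75.3. 23·51.9/75.3 = 15.8526 → s = 41.8526
radial distance = base radius + s = 14 + 41.8526 = 55.8526

55.8526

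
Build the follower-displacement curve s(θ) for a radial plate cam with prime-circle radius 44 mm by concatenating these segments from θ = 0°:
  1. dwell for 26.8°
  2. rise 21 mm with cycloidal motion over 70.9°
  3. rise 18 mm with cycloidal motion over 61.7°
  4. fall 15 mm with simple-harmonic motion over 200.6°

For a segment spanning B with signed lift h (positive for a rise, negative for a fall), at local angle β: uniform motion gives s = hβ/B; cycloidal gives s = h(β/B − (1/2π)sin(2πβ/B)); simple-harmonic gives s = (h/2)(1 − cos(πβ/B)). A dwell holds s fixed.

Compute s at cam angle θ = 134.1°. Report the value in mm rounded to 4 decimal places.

seg 1 [0°–26.8°] dwell: s stays 0.0000
seg 2 [26.8°–97.7°] cycloidal, h=21: full span → s += 21 → s = 21.0000
seg 3 [97.7°–159.4°] cycloidal, h=18: θ=134.1° here. β=36.4, B=61.7. 18·(0.5900 − sin(2π·0.5900)/(2π)) = 12.1534 → s = 33.1534

33.1534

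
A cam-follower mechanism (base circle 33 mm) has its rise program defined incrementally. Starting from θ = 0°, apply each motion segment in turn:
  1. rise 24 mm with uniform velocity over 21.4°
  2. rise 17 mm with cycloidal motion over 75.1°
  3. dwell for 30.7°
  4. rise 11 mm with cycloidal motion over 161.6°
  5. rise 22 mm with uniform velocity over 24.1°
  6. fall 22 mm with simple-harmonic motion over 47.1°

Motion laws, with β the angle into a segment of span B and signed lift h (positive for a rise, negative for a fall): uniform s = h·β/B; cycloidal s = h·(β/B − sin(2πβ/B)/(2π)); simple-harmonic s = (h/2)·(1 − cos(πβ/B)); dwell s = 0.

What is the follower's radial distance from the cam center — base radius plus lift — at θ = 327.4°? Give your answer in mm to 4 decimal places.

seg 1 [0°–21.4°] uniform, h=24: full span → s += 24 → s = 24.0000
seg 2 [21.4°–96.5°] cycloidal, h=17: full span → s += 17 → s = 41.0000
seg 3 [96.5°–127.2°] dwell: s stays 41.0000
seg 4 [127.2°–288.8°] cycloidal, h=11: full span → s += 11 → s = 52.0000
seg 5 [288.8°–312.9°] uniform, h=22: full span → s += 22 → s = 74.0000
seg 6 [312.9°–360°] simple-harmonic, h=-22: θ=327.4° here. β=14.5, B=47.1. -22/2·(1 − cos(π·0.3079)) = -4.7559 → s = 69.2441
radial distance = base radius + s = 33 + 69.2441 = 102.2441

102.2441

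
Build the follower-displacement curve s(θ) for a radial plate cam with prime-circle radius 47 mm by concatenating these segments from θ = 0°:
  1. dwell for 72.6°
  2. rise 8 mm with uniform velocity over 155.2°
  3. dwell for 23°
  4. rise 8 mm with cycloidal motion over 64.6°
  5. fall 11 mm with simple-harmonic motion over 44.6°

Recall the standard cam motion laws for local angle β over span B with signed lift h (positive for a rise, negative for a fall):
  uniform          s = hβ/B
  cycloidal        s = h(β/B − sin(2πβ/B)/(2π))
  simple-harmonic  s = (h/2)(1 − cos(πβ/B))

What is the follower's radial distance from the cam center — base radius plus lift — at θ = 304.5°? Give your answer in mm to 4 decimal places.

seg 1 [0°–72.6°] dwell: s stays 0.0000
seg 2 [72.6°–227.8°] uniform, h=8: full span → s += 8 → s = 8.0000
seg 3 [227.8°–250.8°] dwell: s stays 8.0000
seg 4 [250.8°–315.4°] cycloidal, h=8: θ=304.5° here. β=53.7, B=64.6. 8·(0.8313 − sin(2π·0.8313)/(2π)) = 7.7610 → s = 15.7610
radial distance = base radius + s = 47 + 15.7610 = 62.7610

62.7610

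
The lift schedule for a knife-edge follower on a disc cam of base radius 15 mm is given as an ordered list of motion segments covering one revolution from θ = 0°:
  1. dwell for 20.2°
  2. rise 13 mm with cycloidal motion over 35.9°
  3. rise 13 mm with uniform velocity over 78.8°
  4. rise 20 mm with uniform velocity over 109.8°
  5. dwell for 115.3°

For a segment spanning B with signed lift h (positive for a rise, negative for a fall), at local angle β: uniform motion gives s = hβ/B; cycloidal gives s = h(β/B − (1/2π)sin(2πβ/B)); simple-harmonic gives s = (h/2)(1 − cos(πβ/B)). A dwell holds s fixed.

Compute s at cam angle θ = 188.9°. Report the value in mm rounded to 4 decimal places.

seg 1 [0°–20.2°] dwell: s stays 0.0000
seg 2 [20.2°–56.1°] cycloidal, h=13: full span → s += 13 → s = 13.0000
seg 3 [56.1°–134.9°] uniform, h=13: full span → s += 13 → s = 26.0000
seg 4 [134.9°–244.7°] uniform, h=20: θ=188.9° here. β=54, B=109.8. 20·54/109.8 = 9.8361 → s = 35.8361

35.8361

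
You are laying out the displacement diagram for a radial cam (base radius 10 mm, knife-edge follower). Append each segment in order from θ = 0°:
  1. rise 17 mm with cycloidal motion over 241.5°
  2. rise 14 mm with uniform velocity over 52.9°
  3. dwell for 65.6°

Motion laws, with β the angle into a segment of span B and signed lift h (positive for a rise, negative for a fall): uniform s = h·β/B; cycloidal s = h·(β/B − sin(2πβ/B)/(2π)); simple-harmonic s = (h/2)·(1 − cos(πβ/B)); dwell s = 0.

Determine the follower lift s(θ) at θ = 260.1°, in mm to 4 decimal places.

seg 1 [0°–241.5°] cycloidal, h=17: full span → s += 17 → s = 17.0000
seg 2 [241.5°–294.4°] uniform, h=14: θ=260.1° here. β=18.6, B=52.9. 14·18.6/52.9 = 4.9225 → s = 21.9225

21.9225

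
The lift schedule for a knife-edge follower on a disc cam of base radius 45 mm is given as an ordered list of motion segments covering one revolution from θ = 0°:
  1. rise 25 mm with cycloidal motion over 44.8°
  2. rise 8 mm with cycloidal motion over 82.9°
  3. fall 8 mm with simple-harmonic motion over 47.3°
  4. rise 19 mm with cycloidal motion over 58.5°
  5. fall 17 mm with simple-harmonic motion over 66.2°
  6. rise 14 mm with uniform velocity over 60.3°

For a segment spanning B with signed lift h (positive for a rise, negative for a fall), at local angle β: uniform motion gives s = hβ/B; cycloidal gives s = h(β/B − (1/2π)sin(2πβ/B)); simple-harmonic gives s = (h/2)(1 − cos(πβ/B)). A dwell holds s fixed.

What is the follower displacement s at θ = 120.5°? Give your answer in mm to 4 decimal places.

seg 1 [0°–44.8°] cycloidal, h=25: full span → s += 25 → s = 25.0000
seg 2 [44.8°–127.7°] cycloidal, h=8: θ=120.5° here. β=75.7, B=82.9. 8·(0.9131 − sin(2π·0.9131)/(2π)) = 7.9660 → s = 32.9660

32.9660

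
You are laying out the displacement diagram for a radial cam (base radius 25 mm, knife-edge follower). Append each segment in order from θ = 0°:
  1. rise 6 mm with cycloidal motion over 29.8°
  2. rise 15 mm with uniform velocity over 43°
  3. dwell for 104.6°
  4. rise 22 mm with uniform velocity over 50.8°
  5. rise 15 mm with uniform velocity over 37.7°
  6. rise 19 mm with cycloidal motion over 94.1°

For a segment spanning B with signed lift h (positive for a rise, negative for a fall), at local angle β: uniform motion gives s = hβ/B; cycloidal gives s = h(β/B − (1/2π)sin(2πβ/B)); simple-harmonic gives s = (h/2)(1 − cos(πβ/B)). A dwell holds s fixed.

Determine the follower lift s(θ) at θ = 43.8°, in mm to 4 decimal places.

seg 1 [0°–29.8°] cycloidal, h=6: full span → s += 6 → s = 6.0000
seg 2 [29.8°–72.8°] uniform, h=15: θ=43.8° here. β=14, B=43. 15·14/43 = 4.8837 → s = 10.8837

10.8837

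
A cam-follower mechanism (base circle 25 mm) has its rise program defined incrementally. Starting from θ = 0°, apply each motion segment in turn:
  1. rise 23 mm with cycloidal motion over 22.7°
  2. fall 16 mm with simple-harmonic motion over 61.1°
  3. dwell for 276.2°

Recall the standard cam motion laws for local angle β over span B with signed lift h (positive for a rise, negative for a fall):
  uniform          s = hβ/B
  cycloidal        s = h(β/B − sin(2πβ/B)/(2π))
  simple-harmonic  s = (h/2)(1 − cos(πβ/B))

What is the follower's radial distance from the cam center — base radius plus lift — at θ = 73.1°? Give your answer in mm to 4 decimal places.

seg 1 [0°–22.7°] cycloidal, h=23: full span → s += 23 → s = 23.0000
seg 2 [22.7°–83.8°] simple-harmonic, h=-16: θ=73.1° here. β=50.4, B=61.1. -16/2·(1 − cos(π·0.8249)) = -14.8195 → s = 8.1805
radial distance = base radius + s = 25 + 8.1805 = 33.1805

33.1805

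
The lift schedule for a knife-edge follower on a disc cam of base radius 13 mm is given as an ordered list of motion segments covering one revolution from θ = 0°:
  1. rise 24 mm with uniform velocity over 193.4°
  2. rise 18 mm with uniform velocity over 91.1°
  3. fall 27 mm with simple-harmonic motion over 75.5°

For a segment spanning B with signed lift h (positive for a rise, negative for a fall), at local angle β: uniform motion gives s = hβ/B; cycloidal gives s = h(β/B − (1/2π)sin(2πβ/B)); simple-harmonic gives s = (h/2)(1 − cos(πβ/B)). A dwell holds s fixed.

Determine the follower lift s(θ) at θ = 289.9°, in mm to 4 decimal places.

seg 1 [0°–193.4°] uniform, h=24: full span → s += 24 → s = 24.0000
seg 2 [193.4°–284.5°] uniform, h=18: full span → s += 18 → s = 42.0000
seg 3 [284.5°–360°] simple-harmonic, h=-27: θ=289.9° here. β=5.4, B=75.5. -27/2·(1 − cos(π·0.0715)) = -0.3394 → s = 41.6606

41.6606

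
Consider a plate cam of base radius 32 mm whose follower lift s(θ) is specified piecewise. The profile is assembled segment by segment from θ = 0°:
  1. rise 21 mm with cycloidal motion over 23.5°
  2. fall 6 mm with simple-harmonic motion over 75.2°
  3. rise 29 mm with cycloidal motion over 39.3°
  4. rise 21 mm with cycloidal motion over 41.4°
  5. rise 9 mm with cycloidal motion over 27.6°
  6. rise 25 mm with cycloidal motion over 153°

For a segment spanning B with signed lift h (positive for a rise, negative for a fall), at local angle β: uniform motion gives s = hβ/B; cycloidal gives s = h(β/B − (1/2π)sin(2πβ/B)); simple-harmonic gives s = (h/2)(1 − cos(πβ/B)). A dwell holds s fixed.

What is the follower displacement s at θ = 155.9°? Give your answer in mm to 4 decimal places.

seg 1 [0°–23.5°] cycloidal, h=21: full span → s += 21 → s = 21.0000
seg 2 [23.5°–98.7°] simple-harmonic, h=-6: full span → s += -6 → s = 15.0000
seg 3 [98.7°–138°] cycloidal, h=29: full span → s += 29 → s = 44.0000
seg 4 [138°–179.4°] cycloidal, h=21: θ=155.9° here. β=17.9, B=41.4. 21·(0.4324 − sin(2π·0.4324)/(2π)) = 7.7018 → s = 51.7018

51.7018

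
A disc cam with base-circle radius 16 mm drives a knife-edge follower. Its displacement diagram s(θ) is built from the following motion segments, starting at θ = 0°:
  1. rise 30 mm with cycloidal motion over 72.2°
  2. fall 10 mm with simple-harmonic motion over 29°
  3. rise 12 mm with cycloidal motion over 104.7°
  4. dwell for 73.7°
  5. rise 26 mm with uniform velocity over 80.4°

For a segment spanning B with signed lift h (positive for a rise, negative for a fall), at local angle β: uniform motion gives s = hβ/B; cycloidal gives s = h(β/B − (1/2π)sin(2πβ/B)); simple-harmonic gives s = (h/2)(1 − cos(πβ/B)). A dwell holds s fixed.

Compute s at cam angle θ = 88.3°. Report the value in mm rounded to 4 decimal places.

seg 1 [0°–72.2°] cycloidal, h=30: full span → s += 30 → s = 30.0000
seg 2 [72.2°–101.2°] simple-harmonic, h=-10: θ=88.3° here. β=16.1, B=29. -10/2·(1 − cos(π·0.5552)) = -5.8623 → s = 24.1377

24.1377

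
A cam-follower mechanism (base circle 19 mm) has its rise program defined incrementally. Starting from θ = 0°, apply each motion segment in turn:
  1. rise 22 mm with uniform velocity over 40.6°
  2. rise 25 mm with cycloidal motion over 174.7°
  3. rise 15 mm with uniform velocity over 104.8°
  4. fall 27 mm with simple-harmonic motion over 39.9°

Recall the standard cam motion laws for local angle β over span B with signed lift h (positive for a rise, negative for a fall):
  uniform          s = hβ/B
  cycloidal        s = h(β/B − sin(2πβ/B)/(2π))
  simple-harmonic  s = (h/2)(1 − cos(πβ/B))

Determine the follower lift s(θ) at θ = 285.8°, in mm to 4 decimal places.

seg 1 [0°–40.6°] uniform, h=22: full span → s += 22 → s = 22.0000
seg 2 [40.6°–215.3°] cycloidal, h=25: full span → s += 25 → s = 47.0000
seg 3 [215.3°–320.1°] uniform, h=15: θ=285.8° here. β=70.5, B=104.8. 15·70.5/104.8 = 10.0906 → s = 57.0906

57.0906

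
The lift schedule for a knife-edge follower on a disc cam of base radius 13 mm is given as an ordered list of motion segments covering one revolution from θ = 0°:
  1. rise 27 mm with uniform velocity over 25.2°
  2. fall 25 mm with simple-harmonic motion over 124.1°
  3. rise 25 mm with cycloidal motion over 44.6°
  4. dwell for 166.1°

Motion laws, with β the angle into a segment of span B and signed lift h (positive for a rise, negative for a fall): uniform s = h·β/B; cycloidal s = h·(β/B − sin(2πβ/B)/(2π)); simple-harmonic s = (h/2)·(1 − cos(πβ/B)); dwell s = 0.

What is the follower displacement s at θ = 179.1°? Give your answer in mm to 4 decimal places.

seg 1 [0°–25.2°] uniform, h=27: full span → s += 27 → s = 27.0000
seg 2 [25.2°–149.3°] simple-harmonic, h=-25: full span → s += -25 → s = 2.0000
seg 3 [149.3°–193.9°] cycloidal, h=25: θ=179.1° here. β=29.8, B=44.6. 25·(0.6682 − sin(2π·0.6682)/(2π)) = 20.1684 → s = 22.1684

22.1684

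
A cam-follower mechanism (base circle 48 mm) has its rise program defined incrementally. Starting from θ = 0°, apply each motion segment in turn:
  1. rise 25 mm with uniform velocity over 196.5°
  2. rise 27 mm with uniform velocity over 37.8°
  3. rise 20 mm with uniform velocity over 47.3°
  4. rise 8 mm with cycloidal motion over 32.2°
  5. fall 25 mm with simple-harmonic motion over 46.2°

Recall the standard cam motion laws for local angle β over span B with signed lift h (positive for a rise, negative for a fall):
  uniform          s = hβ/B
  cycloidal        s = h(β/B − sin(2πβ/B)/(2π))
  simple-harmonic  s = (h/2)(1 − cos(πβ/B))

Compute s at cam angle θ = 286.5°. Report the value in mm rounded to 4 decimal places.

seg 1 [0°–196.5°] uniform, h=25: full span → s += 25 → s = 25.0000
seg 2 [196.5°–234.3°] uniform, h=27: full span → s += 27 → s = 52.0000
seg 3 [234.3°–281.6°] uniform, h=20: full span → s += 20 → s = 72.0000
seg 4 [281.6°–313.8°] cycloidal, h=8: θ=286.5° here. β=4.9, B=32.2. 8·(0.1522 − sin(2π·0.1522)/(2π)) = 0.1772 → s = 72.1772

72.1772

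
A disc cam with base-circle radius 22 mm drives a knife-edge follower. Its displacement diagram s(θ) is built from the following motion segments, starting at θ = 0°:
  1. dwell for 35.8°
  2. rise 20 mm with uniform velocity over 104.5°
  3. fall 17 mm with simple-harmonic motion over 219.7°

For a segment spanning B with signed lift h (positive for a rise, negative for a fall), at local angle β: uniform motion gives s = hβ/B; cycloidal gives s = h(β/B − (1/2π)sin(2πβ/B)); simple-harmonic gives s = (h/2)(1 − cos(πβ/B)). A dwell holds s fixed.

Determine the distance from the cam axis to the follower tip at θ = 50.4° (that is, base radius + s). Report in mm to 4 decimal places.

seg 1 [0°–35.8°] dwell: s stays 0.0000
seg 2 [35.8°–140.3°] uniform, h=20: θ=50.4° here. β=14.6, B=104.5. 20·14.6/104.5 = 2.7943 → s = 2.7943
radial distance = base radius + s = 22 + 2.7943 = 24.7943

24.7943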